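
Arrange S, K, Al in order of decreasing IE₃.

After 2 electrons have been removed, what remains? S²⁺ still has 4 valence electrons; K²⁺ is already 1 electron into the core; Al²⁺ still has 1 valence electron.
Breaking into a closed-shell core is much more expensive than removing a leftover valence electron — K has the largest IE_3 here.
Valence configurations: S²⁺ [Ne]3s²3p², Al²⁺ [Ne]3s¹.
The numbers (kJ/mol): S 3357, K 4420, Al 2745.
Overall IE_3 order: Al < S < K.

K > S > Al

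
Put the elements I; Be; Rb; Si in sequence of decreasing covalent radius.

Rb > I > Si > Be

Atomic radius shrinks across a period as nuclear charge pulls the same shell inward, and grows down a group as new shells are added.
Here both period and group differ, so the two effects have to be weighed against each other.
Si > Be: period and group pull opposite ways; the down-group shift dominates (116 vs 102 pm).
I > Si: the two effects oppose for this pair; the down-group effect wins (133 vs 116 pm).
Rb > I: both are in period 5; the period trend gives Rb the larger value.
Tabulated atomic radius (pm): Be 102, Si 116, Rb 210, I 133.
So from largest to smallest: Rb > I > Si > Be.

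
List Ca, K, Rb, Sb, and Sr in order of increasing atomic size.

Atomic radius shrinks across a period as nuclear charge pulls the same shell inward, and grows down a group as new shells are added.
These span different periods and groups, so the two trends combine.
Ca > Sb: the two effects oppose for this pair; the across-period effect wins (171 vs 140 pm).
Sr > Ca: they share group 2; the group trend gives Sr the larger value.
K > Sr: the two effects oppose for this pair; the across-period effect wins (196 vs 185 pm).
Rb > K: Rb sits below K in group 1, so the down-group effect alone puts Rb larger.
For reference (pm): K 196, Ca 171, Rb 210, Sr 185, Sb 140.
So from smallest to largest: Sb < Ca < Sr < K < Rb.

Sb < Ca < Sr < K < Rb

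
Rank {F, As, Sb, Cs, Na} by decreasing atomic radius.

Cs > Na > Sb > As > F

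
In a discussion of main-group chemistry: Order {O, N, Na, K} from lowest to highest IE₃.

K, N, O, Na

Consider each +2 ion: O²⁺ still has 4 valence electrons; N²⁺ still has 3 valence electrons; Na²⁺ is already 1 electron into the core; K²⁺ is already 1 electron into the core.
Usually core removal costs more than valence removal, but here the competition is close: a tightly held n=2 valence electron can cost more to remove than an n=3 core electron, so the actual values have to decide it.
Valence configurations: O²⁺ [He]2s²2p², N²⁺ [He]2s²2p¹.
Tabulated IE_3 (kJ/mol): O 5300, N 4578, Na 6910, K 4420.
Overall IE_3 order: K < N < O < Na.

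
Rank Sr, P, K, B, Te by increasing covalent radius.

B is in period 2, group 13; P is in period 3, group 15; K is in period 4, group 1; Sr is in period 5, group 2; Te is in period 5, group 16.
Moving right in a period, electrons are added to the same shell under a stronger nuclear pull, so atoms get smaller; moving down, a new shell is opened and atoms get larger.
Neither a single period nor a single group — weigh both effects.
P > B: period and group pull opposite ways; the down-group shift dominates (111 vs 85 pm).
Te > P: the two effects oppose for this pair; the down-group effect wins (136 vs 111 pm).
Sr > Te: Sr lies to the left of Te in period 5, so the across-period effect alone puts Sr larger.
K > Sr: the two effects oppose for this pair; the across-period effect wins (196 vs 185 pm).
For reference (pm): B 85, P 111, K 196, Sr 185, Te 136.
So from smallest to largest: B < P < Te < Sr < K.

B < P < Te < Sr < K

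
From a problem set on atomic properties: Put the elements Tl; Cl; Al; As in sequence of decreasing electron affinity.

Cl > As > Al > Tl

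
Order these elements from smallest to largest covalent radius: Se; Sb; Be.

Be, Se, Sb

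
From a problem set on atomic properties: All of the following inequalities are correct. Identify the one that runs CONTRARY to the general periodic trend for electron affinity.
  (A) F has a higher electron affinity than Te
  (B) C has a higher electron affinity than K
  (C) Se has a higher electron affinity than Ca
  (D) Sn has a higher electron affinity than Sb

(D)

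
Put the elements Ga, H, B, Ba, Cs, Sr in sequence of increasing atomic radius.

H < B < Ga < Sr < Ba < Cs

Across a period the added protons contract the valence shell; down a group each new principal shell makes the atom larger.
These span different periods and groups, so the two trends combine.
B > H: period and group pull opposite ways; the down-group shift dominates (85 vs 32 pm).
Ga > B: Ga sits below B in group 13, so the down-group effect alone puts Ga larger.
Sr > Ga: both effects reinforce here, so Sr is clearly the larger of the two.
Ba > Sr: Ba sits below Sr in group 2, so the down-group effect alone puts Ba larger.
Cs > Ba: Cs lies to the left of Ba in period 6, so the across-period effect alone puts Cs larger.
Tabulated atomic radius (pm): H 32, B 85, Ga 124, Sr 185, Cs 232, Ba 196.
So from smallest to largest: H < B < Ga < Sr < Ba < Cs.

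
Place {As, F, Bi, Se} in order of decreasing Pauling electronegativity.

F is in period 2, group 17; As is in period 4, group 15; Se is in period 4, group 16; Bi is in period 6, group 15.
Atoms toward the upper right of the periodic table pull bonding electrons most strongly.
Here both period and group differ, so the two effects have to be weighed against each other.
As > Bi: they share group 15; the group trend gives As the larger value.
Se > As: both are in period 4; the period trend gives Se the larger value.
F > Se: relative to Se, both the across-period and down-group shifts push F's electronegativity up.
Approximate values (Pauling): F 3.98, As 2.18, Se 2.55, Bi 2.02.
So from highest to lowest: F > Se > As > Bi.

F > Se > As > Bi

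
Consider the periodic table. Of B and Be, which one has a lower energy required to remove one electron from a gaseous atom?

Be is in period 2, group 2; B is in period 2, group 13.
Removing the outermost electron gets harder across a period and easier down a group.
All lie in period 2; the across-period trend (first ionization energy increases left to right) applies, with the exception below.
Note the exception: Be has a higher first ionization energy than B, contrary to the simple trend — removing B's lone 2p electron is easier than breaking Be's filled 2s².
For reference (kJ/mol): Be 900, B 801.
So B has the lower energy required to remove one electron from a gaseous atom (B < Be).

B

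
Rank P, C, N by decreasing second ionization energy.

N > C > P

Consider each +1 ion: P⁺ still has 4 valence electrons; C⁺ still has 3 valence electrons; N⁺ still has 4 valence electrons.
All are still removing valence electrons, so compare the +1 ions as you would atoms: IE_2 generally rises across a period (higher Z_eff) and falls down a group (larger shell), subject to the usual subshell exceptions.
Valence configurations: P⁺ [Ne]3s²3p², C⁺ [He]2s²2p¹, N⁺ [He]2s²2p².
The numbers (kJ/mol): P 1907, C 2353, N 2856.
Putting it together, IE_2: P < C < N.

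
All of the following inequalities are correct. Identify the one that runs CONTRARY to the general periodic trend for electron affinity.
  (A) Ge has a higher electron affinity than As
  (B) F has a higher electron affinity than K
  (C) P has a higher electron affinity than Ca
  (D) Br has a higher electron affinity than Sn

The general trend: electron affinity increases across a period and decreases down a group.
(A) Ge (period 4, group 14) vs As (period 4, group 15): the stated order contradicts the simple trend.
(B) F (period 2, group 17) vs K (period 4, group 1): the stated order agrees with the simple trend.
(C) P (period 3, group 15) vs Ca (period 4, group 2): the stated order agrees with the simple trend.
(D) Br (period 4, group 17) vs Sn (period 5, group 14): the stated order agrees with the simple trend.
The exception is (A): adding an electron to As's half-filled 4p³ is unfavourable, so Ge (4p²) has the more exothermic EA.

(A)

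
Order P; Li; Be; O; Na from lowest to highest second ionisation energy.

Be, P, O, Na, Li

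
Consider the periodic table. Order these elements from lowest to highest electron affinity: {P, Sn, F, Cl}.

P < Sn < F < Cl

F is in period 2, group 17; P is in period 3, group 15; Cl is in period 3, group 17; Sn is in period 5, group 14.
Atoms with high Z_eff and room in the valence shell (especially the halogens) have the most exothermic electron affinities.
Here both period and group differ, so the two effects have to be weighed against each other.
Sn > P: this pair runs against the simple trend — see the exception note.
F > Sn: relative to Sn, both the across-period and down-group shifts push F's electron affinity up.
Cl > F: this pair runs against the simple trend — see the exception note.
Note the exception: Sn has a higher electron affinity than P, contrary to the simple trend — adding an electron to P's half-filled np³ subshell costs electron-pairing energy.
Note the exception: Cl has a higher electron affinity than F, contrary to the simple trend — F's small 2p subshell makes the incoming electron feel strong e⁻–e⁻ repulsion, so Cl actually releases more energy on gaining an electron.
For reference (kJ/mol): F 328, P 72, Cl 349, Sn 107.
So from lowest to highest: P < Sn < F < Cl.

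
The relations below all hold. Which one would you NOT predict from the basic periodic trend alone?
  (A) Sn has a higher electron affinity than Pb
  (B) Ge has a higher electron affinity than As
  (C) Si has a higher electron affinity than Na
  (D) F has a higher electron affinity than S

The general trend: electron affinity increases across a period and decreases down a group.
(A) Sn (period 5, group 14) vs Pb (period 6, group 14): the stated order agrees with the simple trend.
(B) Ge (period 4, group 14) vs As (period 4, group 15): the stated order contradicts the simple trend.
(C) Si (period 3, group 14) vs Na (period 3, group 1): the stated order agrees with the simple trend.
(D) F (period 2, group 17) vs S (period 3, group 16): the stated order agrees with the simple trend.
The exception is (B): adding an electron to As's half-filled 4p³ is unfavourable, so Ge (4p²) has the more exothermic EA.

(B)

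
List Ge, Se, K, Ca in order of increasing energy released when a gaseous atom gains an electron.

Ca < K < Ge < Se

Electron affinity generally becomes more exothermic across a period toward the halogens and less exothermic down a group.
All lie in period 4; the across-period trend (electron affinity increases left to right) applies, with the exception below.
Note the exception: K has a higher electron affinity than Ca, contrary to the simple trend — adding an electron to Ca (ns²) has to open a new, higher-energy np subshell, which is unfavourable.
Approximate values (kJ/mol): K 48, Ca 2, Ge 119, Se 195.
So from lowest to highest: Ca < K < Ge < Se.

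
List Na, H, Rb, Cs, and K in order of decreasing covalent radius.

Cs > Rb > K > Na > H

H is in period 1, group 1; Na is in period 3, group 1; K is in period 4, group 1; Rb is in period 5, group 1; Cs is in period 6, group 1.
Atomic radius shrinks across a period as nuclear charge pulls the same shell inward, and grows down a group as new shells are added.
All are in group 1, so atomic radius increases down the group.
So from largest to smallest: Cs > Rb > K > Na > H.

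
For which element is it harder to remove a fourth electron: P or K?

K

After 3 electrons have been removed, what remains? P³⁺ still has 2 valence electrons; K³⁺ is already 2 electrons into the core.
Pulling an electron out of a noble-gas core costs far more than removing a remaining valence electron, so K sits at the high end of IE_4.
The numbers (kJ/mol): P 4964, K 5877.
Hence IE_4: P < K.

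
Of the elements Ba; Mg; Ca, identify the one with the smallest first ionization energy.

Mg is in period 3, group 2; Ca is in period 4, group 2; Ba is in period 6, group 2.
Removing the outermost electron gets harder across a period and easier down a group.
All are in group 2, so first ionization energy increases up the group.
The smallest first ionization energy among these belongs to Ba.

Ba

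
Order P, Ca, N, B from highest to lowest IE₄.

B, N, Ca, P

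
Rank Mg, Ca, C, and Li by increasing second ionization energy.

IE_2 is the cost of taking one more electron from the +1 cation: Mg⁺ still has 1 valence electron; Ca⁺ still has 1 valence electron; C⁺ still has 3 valence electrons; Li⁺ is the bare [He] core.
Core electrons are held far more tightly than valence electrons, so Li tops the IE_2 order.
Valence configurations: Mg⁺ [Ne]3s¹, Ca⁺ [Ar]4s¹, C⁺ [He]2s²2p¹.
The numbers (kJ/mol): Mg 1451, Ca 1145, C 2353, Li 7298.
Overall IE_2 order: Ca < Mg < C < Li.

Ca, Mg, C, Li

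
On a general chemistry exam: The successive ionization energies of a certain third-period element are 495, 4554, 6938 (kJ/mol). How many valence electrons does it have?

1

Look for the largest jump between consecutive ionization energies: IE2/IE1 ≈ 9.2, far larger than any earlier ratio.
That jump marks the point where a core electron is being removed. So the atom has 1 valence electron.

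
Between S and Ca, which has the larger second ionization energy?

S

Consider each +1 ion: S⁺ still has 5 valence electrons; Ca⁺ still has 1 valence electron.
All are still removing valence electrons, so compare the +1 ions as you would atoms: IE_2 generally rises across a period (higher Z_eff) and falls down a group (larger shell), subject to the usual subshell exceptions.
Valence configurations: S⁺ [Ne]3s²3p³, Ca⁺ [Ar]4s¹.
Approximate IE_2 values (kJ/mol): S 2252, Ca 1145.
Putting it together, IE_2: Ca < S.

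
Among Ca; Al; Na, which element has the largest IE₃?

Consider each +2 ion: Ca²⁺ is the bare [Ar] core; Al²⁺ still has 1 valence electron; Na²⁺ is already 1 electron into the core.
Core electrons are held far more tightly than valence electrons, so Ca and Na top the IE_3 order.
Tabulated IE_3 (kJ/mol): Ca 4912, Al 2745, Na 6910.
Putting it together, IE_3: Al < Ca < Na.

Na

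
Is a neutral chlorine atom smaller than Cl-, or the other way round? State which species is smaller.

Cl

Forming Cl- adds 1 electron to Cl. More electron–electron repulsion in the same shell, with unchanged nuclear charge, lets the cloud expand.
An anion is larger than its parent atom: Cl- > Cl.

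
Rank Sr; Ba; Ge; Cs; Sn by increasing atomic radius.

Ge, Sn, Sr, Ba, Cs

Across a period the added protons contract the valence shell; down a group each new principal shell makes the atom larger.
Neither a single period nor a single group — weigh both effects.
Sn > Ge: they share group 14; the group trend gives Sn the larger value.
Sr > Sn: both are in period 5; the period trend gives Sr the larger value.
Ba > Sr: they share group 2; the group trend gives Ba the larger value.
Cs > Ba: Cs lies to the left of Ba in period 6, so the across-period effect alone puts Cs larger.
Tabulated atomic radius (pm): Ge 121, Sr 185, Sn 140, Cs 232, Ba 196.
So from smallest to largest: Ge < Sn < Sr < Ba < Cs.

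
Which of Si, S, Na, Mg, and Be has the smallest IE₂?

The second ionization energy removes an electron from the +1 ion. For each element: Si⁺ still has 3 valence electrons; S⁺ still has 5 valence electrons; Na⁺ is the bare [Ne] core; Mg⁺ still has 1 valence electron; Be⁺ still has 1 valence electron.
Breaking into a closed-shell core is much more expensive than removing a leftover valence electron — Na has the largest IE_2 here.
Valence configurations: Si⁺ [Ne]3s²3p¹, S⁺ [Ne]3s²3p³, Mg⁺ [Ne]3s¹, Be⁺ [He]2s¹.
Approximate IE_2 values (kJ/mol): Si 1577, S 2252, Na 4562, Mg 1451, Be 1757.
Overall IE_2 order: Mg < Si < Be < S < Na.

Mg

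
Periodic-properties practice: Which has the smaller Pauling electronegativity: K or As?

K is in period 4, group 1; As is in period 4, group 15.
EN rises left→right (higher Z_eff, smaller atoms) and falls top→bottom (larger, more shielded atoms).
All lie in period 4, so electronegativity increases left to right.
So K has the smaller Pauling electronegativity (K < As).

K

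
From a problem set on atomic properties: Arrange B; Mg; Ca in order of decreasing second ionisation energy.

IE_2 is the cost of taking one more electron from the +1 cation: B⁺ still has 2 valence electrons; Mg⁺ still has 1 valence electron; Ca⁺ still has 1 valence electron.
All are still removing valence electrons, so compare the +1 ions as you would atoms: IE_2 generally rises across a period (higher Z_eff) and falls down a group (larger shell), subject to the usual subshell exceptions.
Valence configurations: B⁺ [He]2s², Mg⁺ [Ne]3s¹, Ca⁺ [Ar]4s¹.
Tabulated IE_2 (kJ/mol): B 2427, Mg 1451, Ca 1145.
Overall IE_2 order: Ca < Mg < B.

B > Mg > Ca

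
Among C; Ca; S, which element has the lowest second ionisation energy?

IE_2 is the cost of taking one more electron from the +1 cation: C⁺ still has 3 valence electrons; Ca⁺ still has 1 valence electron; S⁺ still has 5 valence electrons.
All are still removing valence electrons, so compare the +1 ions as you would atoms: IE_2 generally rises across a period (higher Z_eff) and falls down a group (larger shell), subject to the usual subshell exceptions.
Valence configurations: C⁺ [He]2s²2p¹, Ca⁺ [Ar]4s¹, S⁺ [Ne]3s²3p³.
Approximate IE_2 values (kJ/mol): C 2353, Ca 1145, S 2252.
Putting it together, IE_2: Ca < S < C.

Ca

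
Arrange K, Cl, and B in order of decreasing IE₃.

Consider each +2 ion: K²⁺ is already 1 electron into the core; Cl²⁺ still has 5 valence electrons; B²⁺ still has 1 valence electron.
Breaking into a closed-shell core is much more expensive than removing a leftover valence electron — K has the largest IE_3 here.
Valence configurations: Cl²⁺ [Ne]3s²3p³, B²⁺ [He]2s¹.
The numbers (kJ/mol): K 4420, Cl 3822, B 3660.
Hence IE_3: B < Cl < K.

K, Cl, B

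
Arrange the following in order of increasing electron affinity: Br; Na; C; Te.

Na < C < Te < Br

C is in period 2, group 14; Na is in period 3, group 1; Br is in period 4, group 17; Te is in period 5, group 16.
Adding an electron releases more energy for atoms nearer the top right (short of the noble gases).
Here both period and group differ, so the two effects have to be weighed against each other.
C > Na: relative to Na, both the across-period and down-group shifts push C's electron affinity up.
Te > C: period and group pull opposite ways; the across-period shift dominates (190 vs 122 kJ/mol).
Br > Te: relative to Te, both the across-period and down-group shifts push Br's electron affinity up.
Tabulated electron affinity (kJ/mol): C 122, Na 53, Br 325, Te 190.
So from lowest to highest: Na < C < Te < Br.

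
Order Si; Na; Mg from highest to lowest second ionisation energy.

Na, Si, Mg

Consider each +1 ion: Si⁺ still has 3 valence electrons; Na⁺ is the bare [Ne] core; Mg⁺ still has 1 valence electron.
Pulling an electron out of a noble-gas core costs far more than removing a remaining valence electron, so Na sits at the high end of IE_2.
Valence configurations: Si⁺ [Ne]3s²3p¹, Mg⁺ [Ne]3s¹.
Tabulated IE_2 (kJ/mol): Si 1577, Na 4562, Mg 1451.
So the second ionization energies run Mg < Si < Na.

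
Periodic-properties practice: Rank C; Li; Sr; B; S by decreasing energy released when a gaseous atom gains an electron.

EA tends to increase across a period and decrease down a group, though the pattern is less regular than for IE or radius.
These span different periods and groups, so the two trends combine.
B > Sr: relative to Sr, both the across-period and down-group shifts push B's electron affinity up.
Li > B: this pair runs against the simple trend — see the exception note.
C > Li: C lies to the right of Li in period 2, so the across-period effect alone puts C higher.
S > C: period and group pull opposite ways; the across-period shift dominates (200 vs 122 kJ/mol).
Note the exception: Li has a higher electron affinity than B, contrary to the simple trend — B's ns²np¹ configuration gives only a small electron affinity — the sparsely filled np subshell binds an added electron weakly.
Approximate values (kJ/mol): Li 60, B 27, C 122, S 200, Sr 5.
So from highest to lowest: S > C > Li > B > Sr.

S, C, Li, B, Sr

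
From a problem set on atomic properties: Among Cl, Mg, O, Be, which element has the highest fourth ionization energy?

Be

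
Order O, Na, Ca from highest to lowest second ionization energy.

Na > O > Ca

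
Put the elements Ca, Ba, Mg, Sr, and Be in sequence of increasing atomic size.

Be, Mg, Ca, Sr, Ba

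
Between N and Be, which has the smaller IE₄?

N

Consider each +3 ion: N³⁺ still has 2 valence electrons; Be³⁺ is already 1 electron into the core.
Core electrons are held far more tightly than valence electrons, so Be tops the IE_4 order.
The numbers (kJ/mol): N 7475, Be 21007.
So the fourth ionization energies run N < Be.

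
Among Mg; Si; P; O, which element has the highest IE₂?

O

The second ionization energy removes an electron from the +1 ion. For each element: Mg⁺ still has 1 valence electron; Si⁺ still has 3 valence electrons; P⁺ still has 4 valence electrons; O⁺ still has 5 valence electrons.
All are still removing valence electrons, so compare the +1 ions as you would atoms: IE_2 generally rises across a period (higher Z_eff) and falls down a group (larger shell), subject to the usual subshell exceptions.
Valence configurations: Mg⁺ [Ne]3s¹, Si⁺ [Ne]3s²3p¹, P⁺ [Ne]3s²3p², O⁺ [He]2s²2p³.
The numbers (kJ/mol): Mg 1451, Si 1577, P 1907, O 3388.
Overall IE_2 order: Mg < Si < P < O.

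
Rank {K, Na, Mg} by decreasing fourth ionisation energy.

Mg > Na > K

IE_4 is the cost of taking one more electron from the +3 cation: K³⁺ is already 2 electrons into the core; Na³⁺ is already 2 electrons into the core; Mg³⁺ is already 1 electron into the core.
All of these are removing an electron from a noble-gas core or deeper; the smaller core (lower principal quantum number) is held far more tightly, and within a period the higher nuclear charge binds the same core more tightly.
Approximate IE_4 values (kJ/mol): K 5877, Na 9543, Mg 10543.
So the fourth ionization energies run K < Na < Mg.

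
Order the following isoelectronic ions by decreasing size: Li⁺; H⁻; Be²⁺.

H⁻ > Li⁺ > Be²⁺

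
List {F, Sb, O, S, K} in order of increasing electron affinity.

K < Sb < O < S < F

Adding an electron releases more energy for atoms nearer the top right (short of the noble gases).
Here both period and group differ, so the two effects have to be weighed against each other.
Sb > K: period and group pull opposite ways; the across-period shift dominates (103 vs 48 kJ/mol).
O > Sb: relative to Sb, both the across-period and down-group shifts push O's electron affinity up.
S > O: this pair runs against the simple trend — see the exception note.
F > S: relative to S, both the across-period and down-group shifts push F's electron affinity up.
Note the exception: S has a higher electron affinity than O, contrary to the simple trend — the compact 2p subshell of O repels the added electron more than S's larger 3p does.
Tabulated electron affinity (kJ/mol): O 141, F 328, S 200, K 48, Sb 103.
So from lowest to highest: K < Sb < O < S < F.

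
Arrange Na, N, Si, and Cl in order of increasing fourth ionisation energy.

The fourth ionization energy removes an electron from the +3 ion. For each element: Na³⁺ is already 2 electrons into the core; N³⁺ still has 2 valence electrons; Si³⁺ still has 1 valence electron; Cl³⁺ still has 4 valence electrons.
Breaking into a closed-shell core is much more expensive than removing a leftover valence electron — Na has the largest IE_4 here.
Valence configurations: N³⁺ [He]2s², Si³⁺ [Ne]3s¹, Cl³⁺ [Ne]3s²3p².
The numbers (kJ/mol): Na 9543, N 7475, Si 4356, Cl 5159.
So the fourth ionization energies run Si < Cl < N < Na.

Si < Cl < N < Na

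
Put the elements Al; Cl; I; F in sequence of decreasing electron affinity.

Cl > F > I > Al

F is in period 2, group 17; Al is in period 3, group 13; Cl is in period 3, group 17; I is in period 5, group 17.
Electron affinity generally becomes more exothermic across a period toward the halogens and less exothermic down a group.
Neither a single period nor a single group — weigh both effects.
I > Al: period and group pull opposite ways; the across-period shift dominates (295 vs 42 kJ/mol).
F > I: F sits above I in group 17, so the down-group effect alone puts F higher.
Cl > F: this pair runs against the simple trend — see the exception note.
Note the exception: Cl has a higher electron affinity than F, contrary to the simple trend — F's small 2p subshell makes the incoming electron feel strong e⁻–e⁻ repulsion, so Cl actually releases more energy on gaining an electron.
Tabulated electron affinity (kJ/mol): F 328, Al 42, Cl 349, I 295.
So from highest to lowest: Cl > F > I > Al.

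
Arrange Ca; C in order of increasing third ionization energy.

C, Ca

The third ionization energy removes an electron from the +2 ion. For each element: Ca²⁺ is the bare [Ar] core; C²⁺ still has 2 valence electrons.
Pulling an electron out of a noble-gas core costs far more than removing a remaining valence electron, so Ca sits at the high end of IE_3.
Tabulated IE_3 (kJ/mol): Ca 4912, C 4620.
So the third ionization energies run C < Ca.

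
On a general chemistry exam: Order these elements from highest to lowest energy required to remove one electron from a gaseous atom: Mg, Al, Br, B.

B is in period 2, group 13; Mg is in period 3, group 2; Al is in period 3, group 13; Br is in period 4, group 17.
First ionization energy rises across a period (greater Z_eff holds electrons more tightly) and falls down a group (valence electrons are farther from the nucleus).
Here both period and group differ, so the two effects have to be weighed against each other.
Mg > Al: this pair runs against the simple trend — see the exception note.
B > Mg: relative to Mg, both the across-period and down-group shifts push B's first ionization energy up.
Br > B: the two effects oppose for this pair; the across-period effect wins (1140 vs 801 kJ/mol).
Note the exception: Mg has a higher first ionization energy than Al, contrary to the simple trend — Al's single 3p electron is easier to remove than one from Mg's filled 3s².
Approximate values (kJ/mol): B 801, Mg 738, Al 578, Br 1140.
So from highest to lowest: Br > B > Mg > Al.

Br, B, Mg, Al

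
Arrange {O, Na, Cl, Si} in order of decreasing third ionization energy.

After 2 electrons have been removed, what remains? O²⁺ still has 4 valence electrons; Na²⁺ is already 1 electron into the core; Cl²⁺ still has 5 valence electrons; Si²⁺ still has 2 valence electrons.
Pulling an electron out of a noble-gas core costs far more than removing a remaining valence electron, so Na sits at the high end of IE_3.
Valence configurations: O²⁺ [He]2s²2p², Cl²⁺ [Ne]3s²3p³, Si²⁺ [Ne]3s².
The numbers (kJ/mol): O 5300, Na 6910, Cl 3822, Si 3232.
Putting it together, IE_3: Si < Cl < O < Na.

Na > O > Cl > Si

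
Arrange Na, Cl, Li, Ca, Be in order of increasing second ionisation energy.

Ca, Be, Cl, Na, Li

The second ionization energy removes an electron from the +1 ion. For each element: Na⁺ is the bare [Ne] core; Cl⁺ still has 6 valence electrons; Li⁺ is the bare [He] core; Ca⁺ still has 1 valence electron; Be⁺ still has 1 valence electron.
Pulling an electron out of a noble-gas core costs far more than removing a remaining valence electron, so Na and Li sit at the high end of IE_2.
Valence configurations: Cl⁺ [Ne]3s²3p⁴, Ca⁺ [Ar]4s¹, Be⁺ [He]2s¹.
Approximate IE_2 values (kJ/mol): Na 4562, Cl 2298, Li 7298, Ca 1145, Be 1757.
Hence IE_2: Ca < Be < Cl < Na < Li.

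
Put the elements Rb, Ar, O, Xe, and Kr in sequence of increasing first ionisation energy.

O is in period 2, group 16; Ar is in period 3, group 18; Kr is in period 4, group 18; Rb is in period 5, group 1; Xe is in period 5, group 18.
Removing the outermost electron gets harder across a period and easier down a group.
Neither a single period nor a single group — weigh both effects.
Xe > Rb: both are in period 5; the period trend gives Xe the larger value.
O > Xe: period and group pull opposite ways; the down-group shift dominates (1314 vs 1170 kJ/mol).
Kr > O: the two effects oppose for this pair; the across-period effect wins (1351 vs 1314 kJ/mol).
Ar > Kr: they share group 18; the group trend gives Ar the larger value.
Tabulated first ionization energy (kJ/mol): O 1314, Ar 1521, Kr 1351, Rb 403, Xe 1170.
So from lowest to highest: Rb < Xe < O < Kr < Ar.

Rb, Xe, O, Kr, Ar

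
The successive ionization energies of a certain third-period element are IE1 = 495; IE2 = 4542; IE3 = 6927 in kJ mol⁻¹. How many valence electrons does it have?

Look for the largest jump between consecutive ionization energies: IE2/IE1 ≈ 9.2, far larger than any earlier ratio.
That jump marks the point where a core electron is being removed. So the atom has 1 valence electron.

1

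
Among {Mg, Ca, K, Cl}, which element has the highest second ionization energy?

IE_2 is the cost of taking one more electron from the +1 cation: Mg⁺ still has 1 valence electron; Ca⁺ still has 1 valence electron; K⁺ is the bare [Ar] core; Cl⁺ still has 6 valence electrons.
Pulling an electron out of a noble-gas core costs far more than removing a remaining valence electron, so K sits at the high end of IE_2.
Valence configurations: Mg⁺ [Ne]3s¹, Ca⁺ [Ar]4s¹, Cl⁺ [Ne]3s²3p⁴.
Tabulated IE_2 (kJ/mol): Mg 1451, Ca 1145, K 3052, Cl 2298.
Putting it together, IE_2: Ca < Mg < Cl < K.

K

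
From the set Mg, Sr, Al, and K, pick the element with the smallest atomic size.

Al

Moving right in a period, electrons are added to the same shell under a stronger nuclear pull, so atoms get smaller; moving down, a new shell is opened and atoms get larger.
Here both period and group differ, so the two effects have to be weighed against each other.
Mg > Al: Mg lies to the left of Al in period 3, so the across-period effect alone puts Mg larger.
Sr > Mg: Sr sits below Mg in group 2, so the down-group effect alone puts Sr larger.
K > Sr: period and group pull opposite ways; the across-period shift dominates (196 vs 185 pm).
Tabulated atomic radius (pm): Mg 139, Al 126, K 196, Sr 185.
The smallest atomic size among these belongs to Al.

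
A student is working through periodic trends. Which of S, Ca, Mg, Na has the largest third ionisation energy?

Mg

Consider each +2 ion: S²⁺ still has 4 valence electrons; Ca²⁺ is the bare [Ar] core; Mg²⁺ is the bare [Ne] core; Na²⁺ is already 1 electron into the core.
Core electrons are held far more tightly than valence electrons, so Ca, Na and Mg top the IE_3 order.
The numbers (kJ/mol): S 3357, Ca 4912, Mg 7733, Na 6910.
So the third ionization energies run S < Ca < Na < Mg.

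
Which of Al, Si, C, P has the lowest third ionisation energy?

The third ionization energy removes an electron from the +2 ion. For each element: Al²⁺ still has 1 valence electron; Si²⁺ still has 2 valence electrons; C²⁺ still has 2 valence electrons; P²⁺ still has 3 valence electrons.
All are still removing valence electrons, so compare the +2 ions as you would atoms: IE_3 generally rises across a period (higher Z_eff) and falls down a group (larger shell), subject to the usual subshell exceptions.
Valence configurations: Al²⁺ [Ne]3s¹, Si²⁺ [Ne]3s², C²⁺ [He]2s², P²⁺ [Ne]3s²3p¹.
P²⁺ loses a lone 3p electron whereas Si²⁺ must break into a filled 3s² pair, so IE_3(Si) > IE_3(P) even though P has the higher nuclear charge.
Tabulated IE_3 (kJ/mol): Al 2745, Si 3232, C 4620, P 2914.
Putting it together, IE_3: Al < P < Si < C.

Al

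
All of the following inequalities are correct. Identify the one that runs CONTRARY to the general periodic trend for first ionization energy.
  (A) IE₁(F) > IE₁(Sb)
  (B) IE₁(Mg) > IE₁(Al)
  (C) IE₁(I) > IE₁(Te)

(B)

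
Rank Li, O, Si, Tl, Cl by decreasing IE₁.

O > Cl > Si > Tl > Li

Li is in period 2, group 1; O is in period 2, group 16; Si is in period 3, group 14; Cl is in period 3, group 17; Tl is in period 6, group 13.
Removing the outermost electron gets harder across a period and easier down a group.
Neither a single period nor a single group — weigh both effects.
Tl > Li: period and group pull opposite ways; the across-period shift dominates (589 vs 520 kJ/mol).
Si > Tl: relative to Tl, both the across-period and down-group shifts push Si's first ionization energy up.
Cl > Si: both are in period 3; the period trend gives Cl the larger value.
O > Cl: period and group pull opposite ways; the down-group shift dominates (1314 vs 1251 kJ/mol).
Approximate values (kJ/mol): Li 520, O 1314, Si 786, Cl 1251, Tl 589.
So from highest to lowest: O > Cl > Si > Tl > Li.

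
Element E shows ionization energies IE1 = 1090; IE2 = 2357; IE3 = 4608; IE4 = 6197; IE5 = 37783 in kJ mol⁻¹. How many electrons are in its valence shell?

4

Look for the largest jump between consecutive ionization energies: IE5/IE4 ≈ 6.1, far larger than any earlier ratio.
That jump marks the point where a core electron is being removed. So the atom has 4 valence electrons.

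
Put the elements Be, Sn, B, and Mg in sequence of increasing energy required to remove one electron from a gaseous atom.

Be is in period 2, group 2; B is in period 2, group 13; Mg is in period 3, group 2; Sn is in period 5, group 14.
IE₁ increases left→right with effective nuclear charge and decreases top→bottom as the valence shell moves farther out.
Here both period and group differ, so the two effects have to be weighed against each other.
Mg > Sn: period and group pull opposite ways; the down-group shift dominates (738 vs 709 kJ/mol).
B > Mg: relative to Mg, both the across-period and down-group shifts push B's first ionization energy up.
Be > B: this pair runs against the simple trend — see the exception note.
Note the exception: Be has a higher first ionization energy than B, contrary to the simple trend — removing B's lone 2p electron is easier than breaking Be's filled 2s².
Approximate values (kJ/mol): Be 900, B 801, Mg 738, Sn 709.
So from lowest to highest: Sn < Mg < B < Be.

Sn < Mg < B < Be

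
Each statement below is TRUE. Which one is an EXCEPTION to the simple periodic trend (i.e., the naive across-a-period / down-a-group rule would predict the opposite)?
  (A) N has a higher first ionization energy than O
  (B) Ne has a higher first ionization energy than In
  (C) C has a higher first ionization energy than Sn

The general trend: first ionization energy increases across a period and decreases down a group.
(A) N (period 2, group 15) vs O (period 2, group 16): the stated order contradicts the simple trend.
(B) Ne (period 2, group 18) vs In (period 5, group 13): the stated order agrees with the simple trend.
(C) C (period 2, group 14) vs Sn (period 5, group 14): the stated order agrees with the simple trend.
The exception is (A): pairing an electron in O's 2p⁴ costs repulsion energy, so O ionizes more easily than half-filled N (2p³).

(A)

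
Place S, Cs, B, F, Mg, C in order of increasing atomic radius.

F < C < B < S < Mg < Cs

Moving right in a period, electrons are added to the same shell under a stronger nuclear pull, so atoms get smaller; moving down, a new shell is opened and atoms get larger.
These span different periods and groups, so the two trends combine.
C > F: both are in period 2; the period trend gives C the larger value.
B > C: both are in period 2; the period trend gives B the larger value.
S > B: the two effects oppose for this pair; the down-group effect wins (103 vs 85 pm).
Mg > S: Mg lies to the left of S in period 3, so the across-period effect alone puts Mg larger.
Cs > Mg: relative to Mg, both the across-period and down-group shifts push Cs's atomic radius up.
For reference (pm): B 85, C 75, F 64, Mg 139, S 103, Cs 232.
So from smallest to largest: F < C < B < S < Mg < Cs.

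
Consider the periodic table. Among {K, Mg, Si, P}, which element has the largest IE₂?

K

IE_2 is the cost of taking one more electron from the +1 cation: K⁺ is the bare [Ar] core; Mg⁺ still has 1 valence electron; Si⁺ still has 3 valence electrons; P⁺ still has 4 valence electrons.
Pulling an electron out of a noble-gas core costs far more than removing a remaining valence electron, so K sits at the high end of IE_2.
Valence configurations: Mg⁺ [Ne]3s¹, Si⁺ [Ne]3s²3p¹, P⁺ [Ne]3s²3p².
Tabulated IE_2 (kJ/mol): K 3052, Mg 1451, Si 1577, P 1907.
Putting it together, IE_2: Mg < Si < P < K.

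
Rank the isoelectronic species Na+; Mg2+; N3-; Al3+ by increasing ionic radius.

All of these have 10 electrons, so size is governed by nuclear charge alone: the more protons, the stronger the pull on the same electron cloud, and the smaller the ion.
Nuclear charges: Al3+ (Z=13), Mg2+ (Z=12), Na+ (Z=11), N3- (Z=7).
Smallest to largest: Al3+ < Mg2+ < Na+ < N3-.

Al3+, Mg2+, Na+, N3-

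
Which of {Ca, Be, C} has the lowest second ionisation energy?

Ca

The second ionization energy removes an electron from the +1 ion. For each element: Ca⁺ still has 1 valence electron; Be⁺ still has 1 valence electron; C⁺ still has 3 valence electrons.
All are still removing valence electrons, so compare the +1 ions as you would atoms: IE_2 generally rises across a period (higher Z_eff) and falls down a group (larger shell), subject to the usual subshell exceptions.
Valence configurations: Ca⁺ [Ar]4s¹, Be⁺ [He]2s¹, C⁺ [He]2s²2p¹.
Tabulated IE_2 (kJ/mol): Ca 1145, Be 1757, C 2353.
Hence IE_2: Ca < Be < C.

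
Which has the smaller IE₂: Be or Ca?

After 1 electron has been removed, what remains? Be⁺ still has 1 valence electron; Ca⁺ still has 1 valence electron.
All are still removing valence electrons, so compare the +1 ions as you would atoms: IE_2 generally rises across a period (higher Z_eff) and falls down a group (larger shell), subject to the usual subshell exceptions.
Valence configurations: Be⁺ [He]2s¹, Ca⁺ [Ar]4s¹.
Tabulated IE_2 (kJ/mol): Be 1757, Ca 1145.
Hence IE_2: Ca < Be.

Ca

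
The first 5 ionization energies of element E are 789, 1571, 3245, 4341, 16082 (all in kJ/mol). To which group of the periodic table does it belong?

Group 14

Look for the largest jump between consecutive ionization energies: IE5/IE4 ≈ 3.7, far larger than any earlier ratio.
That jump marks the point where a core electron is being removed. So the atom has 4 valence electrons.
A main-group element with 4 valence electrons is in group 14.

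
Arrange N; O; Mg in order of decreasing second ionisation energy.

O > N > Mg

Consider each +1 ion: N⁺ still has 4 valence electrons; O⁺ still has 5 valence electrons; Mg⁺ still has 1 valence electron.
All are still removing valence electrons, so compare the +1 ions as you would atoms: IE_2 generally rises across a period (higher Z_eff) and falls down a group (larger shell), subject to the usual subshell exceptions.
Valence configurations: N⁺ [He]2s²2p², O⁺ [He]2s²2p³, Mg⁺ [Ne]3s¹.
The numbers (kJ/mol): N 2856, O 3388, Mg 1451.
Overall IE_2 order: Mg < N < O.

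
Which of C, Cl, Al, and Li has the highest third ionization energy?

The third ionization energy removes an electron from the +2 ion. For each element: C²⁺ still has 2 valence electrons; Cl²⁺ still has 5 valence electrons; Al²⁺ still has 1 valence electron; Li²⁺ is already 1 electron into the core.
Breaking into a closed-shell core is much more expensive than removing a leftover valence electron — Li has the largest IE_3 here.
Valence configurations: C²⁺ [He]2s², Cl²⁺ [Ne]3s²3p³, Al²⁺ [Ne]3s¹.
Tabulated IE_3 (kJ/mol): C 4620, Cl 3822, Al 2745, Li 11815.
Overall IE_3 order: Al < Cl < C < Li.

Li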